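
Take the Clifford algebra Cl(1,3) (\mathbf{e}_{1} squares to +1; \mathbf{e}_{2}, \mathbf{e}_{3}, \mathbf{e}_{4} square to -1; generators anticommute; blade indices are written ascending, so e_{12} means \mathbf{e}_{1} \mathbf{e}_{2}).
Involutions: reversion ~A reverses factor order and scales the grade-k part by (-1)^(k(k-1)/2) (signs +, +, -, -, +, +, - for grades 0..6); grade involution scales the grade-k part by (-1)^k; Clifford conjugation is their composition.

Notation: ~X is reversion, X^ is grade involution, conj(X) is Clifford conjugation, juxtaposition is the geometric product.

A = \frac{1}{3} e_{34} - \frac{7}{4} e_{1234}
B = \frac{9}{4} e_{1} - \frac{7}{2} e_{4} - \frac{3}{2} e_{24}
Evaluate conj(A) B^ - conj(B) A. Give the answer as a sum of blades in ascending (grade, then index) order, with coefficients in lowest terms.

first term: \frac{7}{6} e_{3} + \frac{21}{8} e_{13} - \frac{1}{2} e_{23} + \frac{49}{8} e_{123} + \frac{3}{4} e_{134} - \frac{63}{16} e_{234}
second term: \frac{7}{6} e_{3} - \frac{21}{8} e_{13} + \frac{1}{2} e_{23} - \frac{49}{8} e_{123} - \frac{3}{4} e_{134} + \frac{63}{16} e_{234}
Answer: \frac{21}{4} e_{13} - e_{23} + \frac{49}{4} e_{123} + \frac{3}{2} e_{134} - \frac{63}{8} e_{234}


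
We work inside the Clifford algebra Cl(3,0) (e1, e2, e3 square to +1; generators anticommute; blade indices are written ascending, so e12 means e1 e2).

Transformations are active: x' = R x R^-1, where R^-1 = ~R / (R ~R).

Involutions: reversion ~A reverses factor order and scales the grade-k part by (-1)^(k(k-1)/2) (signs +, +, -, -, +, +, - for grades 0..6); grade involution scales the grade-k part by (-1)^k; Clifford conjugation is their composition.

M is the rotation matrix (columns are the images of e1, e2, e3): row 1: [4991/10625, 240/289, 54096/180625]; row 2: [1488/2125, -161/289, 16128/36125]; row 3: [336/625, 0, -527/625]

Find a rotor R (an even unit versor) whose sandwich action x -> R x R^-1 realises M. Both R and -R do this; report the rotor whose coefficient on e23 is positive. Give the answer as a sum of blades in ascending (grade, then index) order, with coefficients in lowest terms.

Method: write R = a + b12*e12 + b13*e13 + b23*e23 with a^2 + b12^2 + b13^2 + b23^2 = 1 (so R^-1 = ~R). Expanding the columns R e_j ~R gives tr M = 4a^2 - 1 and, from the antisymmetric part, M21 - M12 = -4a*b12, M13 - M31 = 4a*b13, M32 - M23 = -4a*b23.
Here tr M = -168081/180625, so a^2 = (1 + tr M)/4 = 3136/180625 and a = ±56/425. Taking a = 56/425: M21 - M12 = -4704/36125, M13 - M31 = -43008/180625, M32 - M23 = -16128/36125, giving b12 = 21/85, b13 = -192/425, b23 = 72/85, i.e. R = 56/425 + 21/85*e12 - 192/425*e13 + 72/85*e23.
Its e23 coefficient is already positive.
Answer: 56/425 + 21/85*e12 - 192/425*e13 + 72/85*e23. Uniqueness: Spin(3) -> SO(3) maps R and -R to the same rotation of trace -168081/180625; fixing the sign of the e23 coefficient removes the ambiguity.


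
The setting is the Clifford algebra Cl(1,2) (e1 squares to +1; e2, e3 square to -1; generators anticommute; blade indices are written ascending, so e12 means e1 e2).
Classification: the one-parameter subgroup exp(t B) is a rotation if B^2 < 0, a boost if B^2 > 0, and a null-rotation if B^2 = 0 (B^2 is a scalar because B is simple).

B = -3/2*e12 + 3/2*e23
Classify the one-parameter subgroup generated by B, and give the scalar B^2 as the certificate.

B^2 term by term: the squares give (-3/2)^2*(e12)^2 + (3/2)^2*(e23)^2 = 9/4*(+1) + 9/4*(-1) = 0 (each basis 2-blade squares to minus the product of its generators' squares); cross terms between blades sharing an index anticommute and cancel. So B^2 = 0.
Answer: null-rotation, certificate B^2 = 0. The class reads off the invariant scalar 0 directly.


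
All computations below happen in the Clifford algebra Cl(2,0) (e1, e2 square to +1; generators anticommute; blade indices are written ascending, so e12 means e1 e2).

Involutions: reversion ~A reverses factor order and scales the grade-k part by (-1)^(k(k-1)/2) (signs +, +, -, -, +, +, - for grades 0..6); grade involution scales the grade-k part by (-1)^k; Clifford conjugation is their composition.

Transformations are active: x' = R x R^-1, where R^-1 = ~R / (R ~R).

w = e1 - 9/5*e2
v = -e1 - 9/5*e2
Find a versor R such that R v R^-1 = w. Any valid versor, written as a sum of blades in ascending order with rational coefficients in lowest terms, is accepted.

Key observation: q(v) = q(w) = 106/25 (sandwiches preserve the norm), so R = v + w = -18/5*e2 works whenever it is invertible — the component of v along it is kept and (v - w)/2 reverses, sending v to w.
Answer: -18/5*e2


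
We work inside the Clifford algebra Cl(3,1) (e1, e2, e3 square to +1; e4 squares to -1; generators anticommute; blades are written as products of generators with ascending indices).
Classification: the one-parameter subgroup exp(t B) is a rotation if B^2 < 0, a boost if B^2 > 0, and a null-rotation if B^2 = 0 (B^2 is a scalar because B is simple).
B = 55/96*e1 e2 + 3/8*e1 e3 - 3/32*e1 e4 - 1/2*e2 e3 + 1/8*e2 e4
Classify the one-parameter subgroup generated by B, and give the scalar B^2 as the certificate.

B^2 term by term: the squares give (55/96)^2*(e1 e2)^2 + (3/8)^2*(e1 e3)^2 + (-3/32)^2*(e1 e4)^2 + (-1/2)^2*(e2 e3)^2 + (1/8)^2*(e2 e4)^2 = 3025/9216*(-1) + 9/64*(-1) + 9/1024*(+1) + 1/4*(-1) + 1/64*(+1) = -25/36 (each basis 2-blade squares to minus the product of its generators' squares); cross terms between blades sharing an index anticommute and cancel; the commuting (index-disjoint) pairs give grade-4 terms 2*c*c'*(blade product), which cancel blade by blade — e1 e2 e3 e4: -3/32 + 3/32 = 0 — confirming B is simple. So B^2 = -25/36.
Answer: rotation, certificate B^2 = -25/36. One invariant decides it: the square -25/36 survives every conjugation, and its sign is exactly the classification.


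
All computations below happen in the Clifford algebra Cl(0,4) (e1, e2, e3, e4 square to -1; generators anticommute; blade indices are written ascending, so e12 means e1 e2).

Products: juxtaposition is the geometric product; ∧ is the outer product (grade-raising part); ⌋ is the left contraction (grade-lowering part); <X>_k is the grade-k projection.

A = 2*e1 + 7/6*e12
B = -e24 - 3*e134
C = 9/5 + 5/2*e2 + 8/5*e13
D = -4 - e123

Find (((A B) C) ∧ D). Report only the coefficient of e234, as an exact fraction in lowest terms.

step 1: 7/6*e14 + 6*e34 - 2*e124 - 7/2*e234
step 2: 67/10*e14 + 1061/60*e34 - 11/12*e124 + 11/2*e234
step 3: -134/5*e14 - 1061/15*e34 + 11/3*e124 - 22*e234
Answer: -22


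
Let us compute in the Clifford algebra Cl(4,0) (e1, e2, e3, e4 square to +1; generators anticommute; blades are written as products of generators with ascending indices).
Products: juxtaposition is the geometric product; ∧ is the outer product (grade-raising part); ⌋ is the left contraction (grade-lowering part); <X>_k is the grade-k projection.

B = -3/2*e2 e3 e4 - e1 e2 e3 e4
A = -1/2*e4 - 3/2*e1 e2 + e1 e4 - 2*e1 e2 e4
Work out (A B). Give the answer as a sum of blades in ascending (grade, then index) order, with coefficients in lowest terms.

step 1: 2*e3 + 3*e1 e3 + 7/4*e2 e3 - 3/2*e3 e4 - 2*e1 e2 e3 + 9/4*e1 e3 e4
Answer: 2*e3 + 3*e1 e3 + 7/4*e2 e3 - 3/2*e3 e4 - 2*e1 e2 e3 + 9/4*e1 e3 e4


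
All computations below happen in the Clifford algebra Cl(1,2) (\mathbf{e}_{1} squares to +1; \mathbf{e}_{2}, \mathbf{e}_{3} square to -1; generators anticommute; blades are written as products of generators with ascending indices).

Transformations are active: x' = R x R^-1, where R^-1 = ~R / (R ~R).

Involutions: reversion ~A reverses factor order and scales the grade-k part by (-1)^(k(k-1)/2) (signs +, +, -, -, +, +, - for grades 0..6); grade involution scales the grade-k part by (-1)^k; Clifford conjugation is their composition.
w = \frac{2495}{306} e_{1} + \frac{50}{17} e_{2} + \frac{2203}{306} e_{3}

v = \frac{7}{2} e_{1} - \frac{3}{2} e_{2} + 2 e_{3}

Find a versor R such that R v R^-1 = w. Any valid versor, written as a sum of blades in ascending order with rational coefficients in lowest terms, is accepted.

Take R = v + w = \frac{1783}{153} e_{1} + \frac{49}{34} e_{2} + \frac{2815}{306} e_{3}. Because q(v) = q(w) = 6, conjugation by R sends v exactly to w.
Answer: \frac{1783}{153} e_{1} + \frac{49}{34} e_{2} + \frac{2815}{306} e_{3}


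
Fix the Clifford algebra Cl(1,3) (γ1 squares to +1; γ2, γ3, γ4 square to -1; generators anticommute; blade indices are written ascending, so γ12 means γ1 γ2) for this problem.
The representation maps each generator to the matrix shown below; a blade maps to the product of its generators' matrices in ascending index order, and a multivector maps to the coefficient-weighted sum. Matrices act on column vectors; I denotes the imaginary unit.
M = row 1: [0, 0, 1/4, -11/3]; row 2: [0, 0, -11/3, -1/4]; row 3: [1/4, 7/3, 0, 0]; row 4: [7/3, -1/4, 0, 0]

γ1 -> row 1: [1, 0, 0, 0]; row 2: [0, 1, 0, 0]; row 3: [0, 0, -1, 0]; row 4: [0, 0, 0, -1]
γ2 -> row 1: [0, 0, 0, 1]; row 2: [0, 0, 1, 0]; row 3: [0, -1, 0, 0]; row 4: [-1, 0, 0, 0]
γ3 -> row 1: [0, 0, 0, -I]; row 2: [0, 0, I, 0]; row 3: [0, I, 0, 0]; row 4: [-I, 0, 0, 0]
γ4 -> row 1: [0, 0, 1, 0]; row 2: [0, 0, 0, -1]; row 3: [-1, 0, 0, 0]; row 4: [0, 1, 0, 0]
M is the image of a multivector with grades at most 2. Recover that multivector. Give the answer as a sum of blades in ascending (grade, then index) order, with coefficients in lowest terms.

Method: the blade images are trace-orthogonal — tr(rho(e_A) rho(e_B)^-1) = 4 if A = B and 0 otherwise — and rho(e_A)^-1 = (e_A)^2 * rho(e_A) with (e_A)^2 = +1 or -1, so the coefficient of e_A in the preimage is (e_A)^2 * tr(M rho(e_A))/4.
Nonzero projections over blades of grade <= 2: γ2: (γ2)^2 = -1, tr(M rho(γ2)) = 12, coefficient -3; γ12: (γ12)^2 = +1, tr(M rho(γ12)) = -8/3, coefficient -2/3; γ14: (γ14)^2 = +1, tr(M rho(γ14)) = 1, coefficient 1/4. Every other blade of grade <= 2 projects to 0.
Answer: -3*γ2 - 2/3*γ12 + 1/4*γ14


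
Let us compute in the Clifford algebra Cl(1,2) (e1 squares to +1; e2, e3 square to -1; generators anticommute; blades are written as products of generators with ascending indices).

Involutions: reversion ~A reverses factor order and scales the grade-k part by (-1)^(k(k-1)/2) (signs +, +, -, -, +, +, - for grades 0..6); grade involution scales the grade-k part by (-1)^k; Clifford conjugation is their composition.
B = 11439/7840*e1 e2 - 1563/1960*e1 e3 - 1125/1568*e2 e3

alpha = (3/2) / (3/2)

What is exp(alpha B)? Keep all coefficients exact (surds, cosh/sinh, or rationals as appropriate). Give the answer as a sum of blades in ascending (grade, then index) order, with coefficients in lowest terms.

B^2 term by term: the squares give (11439/7840)^2*(e1 e2)^2 + (-1563/1960)^2*(e1 e3)^2 + (-1125/1568)^2*(e2 e3)^2 = 130850721/61465600*(+1) + 2442969/3841600*(+1) + 1265625/2458624*(-1) = 9/4 (each basis 2-blade squares to minus the product of its generators' squares); cross terms between blades sharing an index anticommute and cancel. So B^2 = 9/4.
B^2 = 9/4 — a positive square means the series sums to a boost: l = 3/2, alpha*l = 3/2, so exp(alpha B) = cosh(3/2) + (sinh(3/2)/(3/2))*B = cosh(3/2) + (2*sinh(3/2)/3)*B.
Answer: cosh(3/2) + 3813*sinh(3/2)/3920*e1 e2 - 521*sinh(3/2)/980*e1 e3 - 375*sinh(3/2)/784*e2 e3


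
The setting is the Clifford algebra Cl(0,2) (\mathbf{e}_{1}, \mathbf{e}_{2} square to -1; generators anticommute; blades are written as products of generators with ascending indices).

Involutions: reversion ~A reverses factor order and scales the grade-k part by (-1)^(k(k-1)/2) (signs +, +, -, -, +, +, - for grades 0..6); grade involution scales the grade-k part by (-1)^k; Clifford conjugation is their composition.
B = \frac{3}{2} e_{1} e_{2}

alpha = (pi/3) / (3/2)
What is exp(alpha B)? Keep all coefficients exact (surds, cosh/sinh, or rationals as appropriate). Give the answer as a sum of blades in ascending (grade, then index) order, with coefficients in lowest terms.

B^2 = (\frac{3}{2})^2*(e_{1} e_{2})^2 = \frac{9}{4}*(-1) = -\frac{9}{4} (a basis 2-blade squares to minus the product of its generators' squares).
B^2 = -\frac{9}{4} — the series telescopes trigonometrically here: l = \frac{3}{2}, alpha*l = \frac{\pi}{3}, so exp(alpha B) = cos(\frac{\pi}{3}) + (sin(\frac{\pi}{3})/(\frac{3}{2}))*B = \frac{1}{2} + (\frac{\sqrt{3}}{3})*B.
Answer: \frac{1}{2} + \frac{\sqrt{3}}{2} e_{1} e_{2}


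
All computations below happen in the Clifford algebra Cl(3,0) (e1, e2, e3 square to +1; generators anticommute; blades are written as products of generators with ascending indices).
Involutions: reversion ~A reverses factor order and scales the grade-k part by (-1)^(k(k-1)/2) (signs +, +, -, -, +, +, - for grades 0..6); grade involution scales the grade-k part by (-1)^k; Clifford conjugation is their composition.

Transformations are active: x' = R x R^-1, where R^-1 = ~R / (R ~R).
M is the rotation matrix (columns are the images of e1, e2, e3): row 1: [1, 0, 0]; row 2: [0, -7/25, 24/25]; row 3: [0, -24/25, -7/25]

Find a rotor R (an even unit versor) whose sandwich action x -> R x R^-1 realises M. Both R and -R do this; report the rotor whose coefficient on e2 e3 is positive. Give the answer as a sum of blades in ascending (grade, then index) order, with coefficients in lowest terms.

Method: write R = a + b12*e1 e2 + b13*e1 e3 + b23*e2 e3 with a^2 + b12^2 + b13^2 + b23^2 = 1 (so R^-1 = ~R). Expanding the columns R e_j ~R gives tr M = 4a^2 - 1 and, from the antisymmetric part, M21 - M12 = -4a*b12, M13 - M31 = 4a*b13, M32 - M23 = -4a*b23.
Here tr M = 11/25, so a^2 = (1 + tr M)/4 = 9/25 and a = ±3/5. Taking a = 3/5: M21 - M12 = 0, M13 - M31 = 0, M32 - M23 = -48/25, giving b12 = 0, b13 = 0, b23 = 4/5, i.e. R = 3/5 + 4/5*e2 e3.
Its e2 e3 coefficient is already positive.
Answer: 3/5 + 4/5*e2 e3. Sheet selection: the two-to-one cover makes ±R indistinguishable at the matrix level (trace 11/25), so uniqueness comes from the required sign on e2 e3.


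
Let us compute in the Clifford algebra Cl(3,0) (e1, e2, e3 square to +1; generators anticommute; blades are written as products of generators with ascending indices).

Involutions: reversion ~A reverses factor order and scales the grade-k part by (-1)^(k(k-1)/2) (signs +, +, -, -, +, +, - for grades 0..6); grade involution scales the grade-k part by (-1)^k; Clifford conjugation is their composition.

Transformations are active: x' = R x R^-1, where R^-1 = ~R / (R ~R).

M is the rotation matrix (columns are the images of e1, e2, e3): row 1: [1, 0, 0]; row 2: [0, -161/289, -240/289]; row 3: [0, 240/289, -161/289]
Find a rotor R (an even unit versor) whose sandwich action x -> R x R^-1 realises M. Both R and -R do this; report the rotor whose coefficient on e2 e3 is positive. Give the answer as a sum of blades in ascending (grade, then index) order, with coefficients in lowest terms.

Method: write R = a + b12*e1 e2 + b13*e1 e3 + b23*e2 e3 with a^2 + b12^2 + b13^2 + b23^2 = 1 (so R^-1 = ~R). Expanding the columns R e_j ~R gives tr M = 4a^2 - 1 and, from the antisymmetric part, M21 - M12 = -4a*b12, M13 - M31 = 4a*b13, M32 - M23 = -4a*b23.
Here tr M = -33/289, so a^2 = (1 + tr M)/4 = 64/289 and a = ±8/17. Taking a = 8/17: M21 - M12 = 0, M13 - M31 = 0, M32 - M23 = 480/289, giving b12 = 0, b13 = 0, b23 = -15/17, i.e. R = 8/17 - 15/17*e2 e3.
Its e2 e3 coefficient is negative, so report the other preimage -R.
Answer: -8/17 + 15/17*e2 e3. Recall the cover is two-to-one: with M of trace -33/289, both preimages act alike, and the stated e2 e3 sign chooses the sheet.


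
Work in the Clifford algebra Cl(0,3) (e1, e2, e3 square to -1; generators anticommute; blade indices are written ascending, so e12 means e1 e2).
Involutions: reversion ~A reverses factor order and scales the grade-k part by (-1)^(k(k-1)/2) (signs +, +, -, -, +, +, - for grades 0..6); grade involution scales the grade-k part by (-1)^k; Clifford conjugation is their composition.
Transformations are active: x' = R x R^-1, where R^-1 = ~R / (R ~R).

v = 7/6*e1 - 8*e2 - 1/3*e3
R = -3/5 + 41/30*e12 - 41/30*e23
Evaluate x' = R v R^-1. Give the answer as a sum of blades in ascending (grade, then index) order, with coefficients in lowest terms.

~R = -3/5 - 41/30*e12 + 41/30*e23, and R ~R = 1843/450, so R^-1 = ~R / (1843/450).
R v = 307/30*e1 + 1069/180*e2 + 167/15*e3 - 41/20*e123
Answer: -15464/5529*e1 + 11537/1843*e2 - 47515/11058*e3


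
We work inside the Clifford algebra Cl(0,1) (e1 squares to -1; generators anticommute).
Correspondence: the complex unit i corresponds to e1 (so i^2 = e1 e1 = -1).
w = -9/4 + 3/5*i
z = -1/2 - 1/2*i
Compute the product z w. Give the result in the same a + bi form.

In blades: z = -1/2 - 1/2*e1, w = -9/4 + 3/5*e1.
Distribute z over w term by term (generator squares from the signature, products reordered to ascending indices): (-1/2)*w = 9/8 - 3/10*e1; (-1/2*e1)*w = 3/10 + 9/8*e1.
Sum: 57/40 + 33/40*e1; translating back through the correspondence:
Answer: 57/40 + 33/40*i


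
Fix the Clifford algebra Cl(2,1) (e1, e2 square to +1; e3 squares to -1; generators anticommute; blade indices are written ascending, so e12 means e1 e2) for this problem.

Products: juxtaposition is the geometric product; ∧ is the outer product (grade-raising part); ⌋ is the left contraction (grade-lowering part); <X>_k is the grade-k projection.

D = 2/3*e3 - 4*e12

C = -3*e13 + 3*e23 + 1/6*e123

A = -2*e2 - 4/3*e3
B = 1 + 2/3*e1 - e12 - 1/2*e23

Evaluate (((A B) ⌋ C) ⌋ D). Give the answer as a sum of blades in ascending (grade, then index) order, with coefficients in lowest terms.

step 1: -2*e1 - 4/3*e2 - 1/3*e3 + 4/3*e12 + 8/9*e13 + 4/3*e123
step 2: -22/9 + e1 - 31/27*e2 + 16/9*e3 + 1/18*e12 + 2/9*e13 - 1/3*e23
step 3: -26/27 - 124/27*e1 - 4*e2 - 44/27*e3 + 88/9*e12
Answer: -26/27 - 124/27*e1 - 4*e2 - 44/27*e3 + 88/9*e12


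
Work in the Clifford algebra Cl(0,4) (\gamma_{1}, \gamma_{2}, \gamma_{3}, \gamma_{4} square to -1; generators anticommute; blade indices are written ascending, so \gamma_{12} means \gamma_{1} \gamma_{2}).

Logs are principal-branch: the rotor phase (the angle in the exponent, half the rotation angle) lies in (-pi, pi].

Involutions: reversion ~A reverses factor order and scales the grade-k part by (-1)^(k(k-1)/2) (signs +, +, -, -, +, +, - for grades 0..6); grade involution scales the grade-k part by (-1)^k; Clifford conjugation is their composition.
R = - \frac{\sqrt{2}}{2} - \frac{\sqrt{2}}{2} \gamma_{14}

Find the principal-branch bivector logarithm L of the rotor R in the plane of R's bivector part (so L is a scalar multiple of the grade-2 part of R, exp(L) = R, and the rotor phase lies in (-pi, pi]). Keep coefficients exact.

The scalar part of R is - \frac{\sqrt{2}}{2}, so the principal-branch rotor phase is pinned; divide the bivector part by its sine to get the unit plane — L is the phase times that plane.
Concretely: cos(phase) = - \frac{\sqrt{2}}{2} gives phase = ±\frac{3 \pi}{4}, and since phase/sin(phase) is even the sign is immaterial: L = (phase/sin(phase)) * <R>_2 = (\frac{3 \sqrt{2} \pi}{4}) * <R>_2.
Answer: - \frac{3 \pi}{4} \gamma_{14}


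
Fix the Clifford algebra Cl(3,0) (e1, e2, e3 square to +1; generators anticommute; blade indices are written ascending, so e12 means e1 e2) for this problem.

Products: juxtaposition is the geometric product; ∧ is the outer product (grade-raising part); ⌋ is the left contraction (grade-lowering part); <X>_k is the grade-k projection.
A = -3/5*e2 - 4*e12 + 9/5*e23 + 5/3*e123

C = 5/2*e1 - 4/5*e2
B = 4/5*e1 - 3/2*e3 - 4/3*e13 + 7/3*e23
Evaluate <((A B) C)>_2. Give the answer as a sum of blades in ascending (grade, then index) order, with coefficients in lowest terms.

step 1: -21/5 - 35/9*e1 - 31/18*e2 - 7/5*e3 - 221/50*e12 - 28/3*e13 - 31/10*e23 + 166/25*e123
step 2: -751/90 - 1741/250*e1 + 1441/100*e2 + 1564/75*e3 + 89/12*e12 + 2203/250*e13 + 387/25*e23 - 913/60*e123
step 3: 89/12*e12 + 2203/250*e13 + 387/25*e23
Answer: 89/12*e12 + 2203/250*e13 + 387/25*e23


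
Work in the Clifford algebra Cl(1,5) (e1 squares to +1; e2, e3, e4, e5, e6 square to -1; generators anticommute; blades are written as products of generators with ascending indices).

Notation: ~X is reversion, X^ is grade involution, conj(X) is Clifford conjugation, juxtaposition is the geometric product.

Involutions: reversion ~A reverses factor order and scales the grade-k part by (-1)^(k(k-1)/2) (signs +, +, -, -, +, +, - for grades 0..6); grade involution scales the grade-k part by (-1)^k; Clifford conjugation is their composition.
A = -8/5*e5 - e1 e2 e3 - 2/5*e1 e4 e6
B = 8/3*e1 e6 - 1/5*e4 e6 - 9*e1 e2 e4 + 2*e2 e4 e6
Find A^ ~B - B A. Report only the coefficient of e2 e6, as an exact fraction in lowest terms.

first term: -2/25*e1 + 16/15*e4 + 4/5*e1 e2 + 18/5*e2 e6 + 9*e3 e4 + 64/15*e1 e5 e6 - 8/3*e2 e3 e6 - 8/25*e4 e5 e6 - 72/5*e1 e2 e4 e5 - 2*e1 e3 e4 e6 - 16/5*e2 e4 e5 e6 + 1/5*e1 e2 e3 e4 e6
second term: -2/25*e1 + 16/15*e4 - 4/5*e1 e2 - 18/5*e2 e6 - 9*e3 e4 + 64/15*e1 e5 e6 + 8/3*e2 e3 e6 - 8/25*e4 e5 e6 + 72/5*e1 e2 e4 e5 - 2*e1 e3 e4 e6 + 16/5*e2 e4 e5 e6 + 1/5*e1 e2 e3 e4 e6
Answer: 36/5


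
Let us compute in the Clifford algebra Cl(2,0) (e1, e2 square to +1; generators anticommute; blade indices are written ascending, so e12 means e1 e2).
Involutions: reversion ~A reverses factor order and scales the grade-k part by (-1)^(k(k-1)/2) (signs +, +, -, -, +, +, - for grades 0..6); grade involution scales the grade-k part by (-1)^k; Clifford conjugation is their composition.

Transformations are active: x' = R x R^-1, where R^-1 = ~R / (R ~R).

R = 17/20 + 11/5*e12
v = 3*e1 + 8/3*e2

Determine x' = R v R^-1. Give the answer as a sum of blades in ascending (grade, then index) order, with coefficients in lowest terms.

~R = 17/20 - 11/5*e12, and R ~R = 89/16, so R^-1 = ~R / (89/16).
R v = 101/12*e1 - 13/3*e2
Answer: -571/1335*e1 - 1776/445*e2


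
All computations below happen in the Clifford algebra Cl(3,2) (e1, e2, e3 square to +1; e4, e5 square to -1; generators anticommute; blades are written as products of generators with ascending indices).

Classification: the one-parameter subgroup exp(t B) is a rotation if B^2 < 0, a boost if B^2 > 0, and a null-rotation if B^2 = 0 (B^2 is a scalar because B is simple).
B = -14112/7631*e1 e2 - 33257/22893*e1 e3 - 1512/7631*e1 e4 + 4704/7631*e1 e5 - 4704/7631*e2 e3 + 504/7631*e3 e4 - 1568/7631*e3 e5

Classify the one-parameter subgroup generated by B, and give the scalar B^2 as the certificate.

B^2 term by term: the squares give (-14112/7631)^2*(e1 e2)^2 + (-33257/22893)^2*(e1 e3)^2 + (-1512/7631)^2*(e1 e4)^2 + (4704/7631)^2*(e1 e5)^2 + (-4704/7631)^2*(e2 e3)^2 + (504/7631)^2*(e3 e4)^2 + (-1568/7631)^2*(e3 e5)^2 = 199148544/58232161*(-1) + 1106028049/524089449*(-1) + 2286144/58232161*(+1) + 22127616/58232161*(+1) + 22127616/58232161*(-1) + 254016/58232161*(+1) + 2458624/58232161*(+1) = -49/9 (each basis 2-blade squares to minus the product of its generators' squares); cross terms between blades sharing an index anticommute and cancel; the commuting (index-disjoint) pairs give grade-4 terms 2*c*c'*(blade product), which cancel blade by blade — e1 e2 e3 e4: -14224896/58232161 + 14224896/58232161 = 0; e1 e2 e3 e5: 44255232/58232161 - 44255232/58232161 = 0; e1 e3 e4 e5: -4741632/58232161 + 4741632/58232161 = 0 — confirming B is simple. So B^2 = -49/9.
Answer: rotation, certificate B^2 = -49/9. The class reads off the invariant scalar -49/9 directly.


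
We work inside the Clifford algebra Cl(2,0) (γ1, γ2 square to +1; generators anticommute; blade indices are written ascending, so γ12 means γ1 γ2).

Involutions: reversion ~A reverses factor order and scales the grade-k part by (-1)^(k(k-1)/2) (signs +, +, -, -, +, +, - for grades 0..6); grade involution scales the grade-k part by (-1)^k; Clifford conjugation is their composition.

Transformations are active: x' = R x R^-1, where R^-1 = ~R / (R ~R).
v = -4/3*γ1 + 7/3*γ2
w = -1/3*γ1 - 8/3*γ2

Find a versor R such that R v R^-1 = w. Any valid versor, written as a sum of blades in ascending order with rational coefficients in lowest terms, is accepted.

Here q(v) = q(w) = 65/9; the classical choice R = v + w = -5/3*γ1 - 1/3*γ2 then realises v -> w under the sandwich.
Answer: -5/3*γ1 - 1/3*γ2


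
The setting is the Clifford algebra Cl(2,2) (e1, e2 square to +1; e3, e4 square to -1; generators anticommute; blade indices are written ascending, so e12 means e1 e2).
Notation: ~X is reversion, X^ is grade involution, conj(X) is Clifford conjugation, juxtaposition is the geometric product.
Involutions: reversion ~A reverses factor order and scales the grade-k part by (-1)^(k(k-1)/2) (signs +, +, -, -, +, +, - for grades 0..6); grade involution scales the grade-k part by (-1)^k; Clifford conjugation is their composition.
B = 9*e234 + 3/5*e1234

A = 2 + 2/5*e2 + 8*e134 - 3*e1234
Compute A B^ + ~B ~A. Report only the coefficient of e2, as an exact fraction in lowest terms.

first term: -9/5 - 27*e1 - 24/5*e2 + 72*e12 - 18/5*e34 - 6/25*e134 - 18*e234 + 6/5*e1234
second term: -9/5 + 27*e1 - 24/5*e2 + 72*e12 - 18/5*e34 + 6/25*e134 - 18*e234 + 6/5*e1234
Answer: -48/5


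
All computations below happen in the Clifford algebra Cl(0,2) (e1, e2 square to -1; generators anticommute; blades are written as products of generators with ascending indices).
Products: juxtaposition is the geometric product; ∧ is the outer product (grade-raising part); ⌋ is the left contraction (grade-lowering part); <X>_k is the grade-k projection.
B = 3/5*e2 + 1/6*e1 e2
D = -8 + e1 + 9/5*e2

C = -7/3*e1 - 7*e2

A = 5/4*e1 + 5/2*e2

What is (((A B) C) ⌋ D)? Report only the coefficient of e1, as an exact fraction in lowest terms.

step 1: -3/2 + 5/12*e1 - 5/24*e2 + 3/4*e1 e2
step 2: -35/72 + 35/4*e1 + 35/4*e2 - 245/72*e1 e2
step 3: -371/18 - 35/72*e1 - 7/8*e2
Answer: -35/72


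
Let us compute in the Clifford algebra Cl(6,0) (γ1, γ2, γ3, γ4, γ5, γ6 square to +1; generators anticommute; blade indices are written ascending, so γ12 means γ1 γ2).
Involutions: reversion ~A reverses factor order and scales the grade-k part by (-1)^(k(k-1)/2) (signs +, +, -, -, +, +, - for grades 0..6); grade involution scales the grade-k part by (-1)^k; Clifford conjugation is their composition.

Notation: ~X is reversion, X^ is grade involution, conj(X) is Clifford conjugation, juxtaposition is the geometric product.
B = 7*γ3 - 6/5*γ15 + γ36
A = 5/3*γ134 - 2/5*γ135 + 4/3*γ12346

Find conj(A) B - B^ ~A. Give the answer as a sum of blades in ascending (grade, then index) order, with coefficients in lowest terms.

first term: 12/25*γ3 - 35/3*γ14 + 14/5*γ15 - 4/3*γ124 - 5/3*γ146 + 2/5*γ156 - 2*γ345 - 28/3*γ1246 - 8/5*γ23456
second term: -12/25*γ3 - 35/3*γ14 + 14/5*γ15 + 4/3*γ124 - 5/3*γ146 + 2/5*γ156 - 2*γ345 - 28/3*γ1246 - 8/5*γ23456
Answer: 24/25*γ3 - 8/3*γ124


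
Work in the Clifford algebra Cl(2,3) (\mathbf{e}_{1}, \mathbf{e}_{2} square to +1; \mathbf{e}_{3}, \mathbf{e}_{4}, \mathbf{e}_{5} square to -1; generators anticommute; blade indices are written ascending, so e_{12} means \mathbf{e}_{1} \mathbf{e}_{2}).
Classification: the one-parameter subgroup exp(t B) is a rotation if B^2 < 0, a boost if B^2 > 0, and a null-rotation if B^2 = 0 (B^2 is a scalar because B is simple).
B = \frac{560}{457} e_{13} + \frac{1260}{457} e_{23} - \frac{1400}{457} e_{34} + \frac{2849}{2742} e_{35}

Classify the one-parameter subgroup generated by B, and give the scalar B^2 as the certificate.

B^2 term by term: the squares give (\frac{560}{457})^2*(e_{13})^2 + (\frac{1260}{457})^2*(e_{23})^2 + (-\frac{1400}{457})^2*(e_{34})^2 + (\frac{2849}{2742})^2*(e_{35})^2 = \frac{313600}{208849}*(+1) + \frac{1587600}{208849}*(+1) + \frac{1960000}{208849}*(-1) + \frac{8116801}{7518564}*(-1) = -\frac{49}{36} (each basis 2-blade squares to minus the product of its generators' squares); cross terms between blades sharing an index anticommute and cancel. So B^2 = -\frac{49}{36}.
Answer: rotation, certificate B^2 = -\frac{49}{36}. Note: conjugating B changes its blade decomposition but never the scalar B^2 = -\frac{49}{36}, whose sign settles the classification.


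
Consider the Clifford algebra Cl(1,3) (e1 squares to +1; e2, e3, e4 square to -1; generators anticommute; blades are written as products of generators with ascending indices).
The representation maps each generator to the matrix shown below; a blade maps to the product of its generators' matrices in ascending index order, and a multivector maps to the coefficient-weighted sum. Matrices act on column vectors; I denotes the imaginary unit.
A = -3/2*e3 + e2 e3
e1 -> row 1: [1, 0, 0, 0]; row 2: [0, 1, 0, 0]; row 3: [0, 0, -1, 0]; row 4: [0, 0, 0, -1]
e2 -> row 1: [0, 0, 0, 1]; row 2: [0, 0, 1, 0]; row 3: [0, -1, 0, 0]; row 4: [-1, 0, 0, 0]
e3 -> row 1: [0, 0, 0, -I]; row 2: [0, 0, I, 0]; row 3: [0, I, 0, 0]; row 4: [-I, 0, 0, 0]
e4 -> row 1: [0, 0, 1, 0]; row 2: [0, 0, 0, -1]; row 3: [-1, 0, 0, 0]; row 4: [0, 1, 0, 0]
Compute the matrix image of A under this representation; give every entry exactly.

Bivector images (products of the table entries): rho(e2 e3) = rho(e2)rho(e3) = row 1: [-I, 0, 0, 0]; row 2: [0, I, 0, 0]; row 3: [0, 0, -I, 0]; row 4: [0, 0, 0, I].
M = (-3/2)*rho(e3) + (1)*rho(e2 e3), summed entrywise:
Answer: row 1: [-I, 0, 0, 3*I/2]; row 2: [0, I, -3*I/2, 0]; row 3: [0, -3*I/2, -I, 0]; row 4: [3*I/2, 0, 0, I]


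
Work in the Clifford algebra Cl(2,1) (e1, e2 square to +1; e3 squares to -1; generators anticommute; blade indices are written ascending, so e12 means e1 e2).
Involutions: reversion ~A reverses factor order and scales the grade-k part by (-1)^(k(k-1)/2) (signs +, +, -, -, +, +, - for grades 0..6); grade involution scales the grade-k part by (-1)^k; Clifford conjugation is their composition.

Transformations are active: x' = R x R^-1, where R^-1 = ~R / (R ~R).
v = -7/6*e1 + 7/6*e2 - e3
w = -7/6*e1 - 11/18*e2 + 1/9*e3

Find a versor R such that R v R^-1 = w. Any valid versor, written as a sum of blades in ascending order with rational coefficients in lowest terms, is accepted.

Reasoning: v^2 = w^2 = 31/18 since conjugation preserves the quadratic form; R = v + w = -7/3*e1 + 5/9*e2 - 8/9*e3 is then valid when invertible, keeping its own part and reversing (v - w)/2.
Answer: -7/3*e1 + 5/9*e2 - 8/9*e3


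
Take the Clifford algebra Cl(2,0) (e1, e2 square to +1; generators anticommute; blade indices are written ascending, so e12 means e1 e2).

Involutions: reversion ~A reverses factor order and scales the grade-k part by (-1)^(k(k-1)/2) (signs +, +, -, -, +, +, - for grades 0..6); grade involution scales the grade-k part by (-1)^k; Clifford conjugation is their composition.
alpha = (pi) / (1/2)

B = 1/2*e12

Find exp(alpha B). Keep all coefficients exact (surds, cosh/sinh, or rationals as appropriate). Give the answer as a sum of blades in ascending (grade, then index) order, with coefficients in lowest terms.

B^2 = (1/2)^2*(e12)^2 = 1/4*(-1) = -1/4 (a basis 2-blade squares to minus the product of its generators' squares).
B^2 = -1/4 — since the square is negative, the closed form is circular: l = 1/2, alpha*l = pi, so exp(alpha B) = cos(pi) + (sin(pi)/(1/2))*B = -1 + (0)*B.
Answer: -1


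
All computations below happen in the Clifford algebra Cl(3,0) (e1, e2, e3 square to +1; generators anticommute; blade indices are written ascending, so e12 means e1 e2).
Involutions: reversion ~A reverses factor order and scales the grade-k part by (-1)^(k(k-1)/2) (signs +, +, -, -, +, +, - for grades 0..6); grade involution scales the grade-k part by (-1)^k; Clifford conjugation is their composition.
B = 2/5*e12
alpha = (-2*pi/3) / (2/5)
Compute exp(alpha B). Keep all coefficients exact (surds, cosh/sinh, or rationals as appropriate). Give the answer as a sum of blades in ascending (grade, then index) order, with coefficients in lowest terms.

B^2 = (2/5)^2*(e12)^2 = 4/25*(-1) = -4/25 (a basis 2-blade squares to minus the product of its generators' squares).
B^2 = -4/25 — B^2 < 0, so the exponential closes trigonometrically: l = 2/5, alpha*l = -2*pi/3, so exp(alpha B) = cos(-2*pi/3) + (sin(-2*pi/3)/(2/5))*B = -1/2 + (-5*sqrt(3)/4)*B.
Answer: -1/2 - sqrt(3)/2*e12


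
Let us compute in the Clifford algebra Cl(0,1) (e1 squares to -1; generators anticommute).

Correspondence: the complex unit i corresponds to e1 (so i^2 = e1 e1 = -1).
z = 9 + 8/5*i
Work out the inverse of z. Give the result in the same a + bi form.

In blades: z = 9 + 8/5*e1.
With qbar = 9 - 8/5*e1 (scalar fixed, mapped units negated), z qbar = 2089/25 (the sum of squared coefficients), so z^-1 = qbar / (2089/25) = 225/2089 - 40/2089*e1; translating back:
Answer: 225/2089 - 40/2089*i


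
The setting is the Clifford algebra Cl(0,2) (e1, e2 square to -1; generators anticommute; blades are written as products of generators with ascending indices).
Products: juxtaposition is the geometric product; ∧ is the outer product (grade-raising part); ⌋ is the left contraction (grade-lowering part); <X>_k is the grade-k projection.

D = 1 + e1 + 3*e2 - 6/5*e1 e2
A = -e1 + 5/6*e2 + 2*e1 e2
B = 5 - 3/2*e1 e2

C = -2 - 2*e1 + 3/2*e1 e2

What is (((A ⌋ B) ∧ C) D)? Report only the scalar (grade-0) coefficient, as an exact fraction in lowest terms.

step 1: 3 - 5/4*e1 - 3/2*e2
step 2: -6 - 7/2*e1 + 3*e2 + 3/2*e1 e2
step 3: -97/10 - 88/5*e1 - 177/10*e2 - 24/5*e1 e2
Answer: -97/10


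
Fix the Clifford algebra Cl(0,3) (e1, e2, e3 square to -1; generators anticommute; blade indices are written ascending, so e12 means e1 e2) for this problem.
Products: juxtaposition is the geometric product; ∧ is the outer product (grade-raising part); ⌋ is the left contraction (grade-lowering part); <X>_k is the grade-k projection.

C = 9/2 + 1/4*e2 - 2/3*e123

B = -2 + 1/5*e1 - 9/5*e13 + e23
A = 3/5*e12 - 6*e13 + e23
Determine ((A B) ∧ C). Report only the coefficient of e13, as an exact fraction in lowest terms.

step 1: -59/5 + 3/25*e2 - 6/5*e3 - 27/5*e12 + 57/5*e13 - 77/25*e23 + 1/5*e123
step 2: -531/10 - 241/100*e2 - 27/5*e3 - 243/10*e12 + 513/10*e13 - 339/25*e23 + 71/12*e123
Answer: 513/10


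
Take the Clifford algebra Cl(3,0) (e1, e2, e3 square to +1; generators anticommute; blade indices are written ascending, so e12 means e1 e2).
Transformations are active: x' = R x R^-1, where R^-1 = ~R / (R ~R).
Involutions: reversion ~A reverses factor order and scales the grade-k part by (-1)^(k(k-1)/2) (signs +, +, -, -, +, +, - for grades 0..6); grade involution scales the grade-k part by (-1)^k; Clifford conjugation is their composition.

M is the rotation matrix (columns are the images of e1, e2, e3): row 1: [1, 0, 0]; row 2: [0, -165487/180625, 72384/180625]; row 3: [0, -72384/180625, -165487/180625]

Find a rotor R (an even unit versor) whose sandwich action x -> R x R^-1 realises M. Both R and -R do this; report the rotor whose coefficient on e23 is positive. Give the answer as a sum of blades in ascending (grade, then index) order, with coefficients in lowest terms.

Method: write R = a + b12*e12 + b13*e13 + b23*e23 with a^2 + b12^2 + b13^2 + b23^2 = 1 (so R^-1 = ~R). Expanding the columns R e_j ~R gives tr M = 4a^2 - 1 and, from the antisymmetric part, M21 - M12 = -4a*b12, M13 - M31 = 4a*b13, M32 - M23 = -4a*b23.
Here tr M = -150349/180625, so a^2 = (1 + tr M)/4 = 7569/180625 and a = ±87/425. Taking a = 87/425: M21 - M12 = 0, M13 - M31 = 0, M32 - M23 = -144768/180625, giving b12 = 0, b13 = 0, b23 = 416/425, i.e. R = 87/425 + 416/425*e23.
Its e23 coefficient is already positive.
Answer: 87/425 + 416/425*e23. Sheet selection: the two-to-one cover makes ±R indistinguishable at the matrix level (trace -150349/180625), so uniqueness comes from the required sign on e23.


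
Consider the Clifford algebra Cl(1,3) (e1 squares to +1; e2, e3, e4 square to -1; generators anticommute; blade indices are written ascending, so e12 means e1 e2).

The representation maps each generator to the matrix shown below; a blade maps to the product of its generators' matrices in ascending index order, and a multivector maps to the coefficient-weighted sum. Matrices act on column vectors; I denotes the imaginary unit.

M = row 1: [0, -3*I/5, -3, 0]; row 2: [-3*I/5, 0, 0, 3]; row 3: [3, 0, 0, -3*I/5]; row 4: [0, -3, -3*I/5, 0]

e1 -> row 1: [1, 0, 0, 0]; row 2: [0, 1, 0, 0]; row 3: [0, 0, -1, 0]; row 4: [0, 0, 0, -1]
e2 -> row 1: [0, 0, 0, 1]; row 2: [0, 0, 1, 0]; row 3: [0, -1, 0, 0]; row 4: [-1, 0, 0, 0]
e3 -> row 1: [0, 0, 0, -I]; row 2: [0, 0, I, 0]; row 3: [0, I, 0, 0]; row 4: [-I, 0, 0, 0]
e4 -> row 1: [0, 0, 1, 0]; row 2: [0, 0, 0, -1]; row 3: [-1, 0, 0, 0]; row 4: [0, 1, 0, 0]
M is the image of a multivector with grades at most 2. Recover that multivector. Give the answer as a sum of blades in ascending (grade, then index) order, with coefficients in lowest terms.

Method: the blade images are trace-orthogonal — tr(rho(e_A) rho(e_B)^-1) = 4 if A = B and 0 otherwise — and rho(e_A)^-1 = (e_A)^2 * rho(e_A) with (e_A)^2 = +1 or -1, so the coefficient of e_A in the preimage is (e_A)^2 * tr(M rho(e_A))/4.
Nonzero projections over blades of grade <= 2: e4: (e4)^2 = -1, tr(M rho(e4)) = 12, coefficient -3; e34: (e34)^2 = -1, tr(M rho(e34)) = -12/5, coefficient 3/5. Every other blade of grade <= 2 projects to 0.
Answer: -3*e4 + 3/5*e34


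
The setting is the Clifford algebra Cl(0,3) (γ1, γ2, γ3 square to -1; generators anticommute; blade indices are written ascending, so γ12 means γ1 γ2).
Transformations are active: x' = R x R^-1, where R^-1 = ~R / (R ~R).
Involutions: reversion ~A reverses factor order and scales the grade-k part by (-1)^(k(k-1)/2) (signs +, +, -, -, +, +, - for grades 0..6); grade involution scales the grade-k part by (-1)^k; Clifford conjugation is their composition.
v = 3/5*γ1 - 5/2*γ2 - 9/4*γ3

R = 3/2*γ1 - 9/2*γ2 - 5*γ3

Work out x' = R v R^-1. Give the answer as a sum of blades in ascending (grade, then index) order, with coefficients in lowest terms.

~R = 3/2*γ1 - 9/2*γ2 - 5*γ3, and R ~R = -95/2, so R^-1 = ~R / (-95/2).
R v = -117/5 - 21/20*γ12 - 3/8*γ13 - 19/8*γ23
Answer: 417/475*γ1 - 1837/950*γ2 - 1017/380*γ3


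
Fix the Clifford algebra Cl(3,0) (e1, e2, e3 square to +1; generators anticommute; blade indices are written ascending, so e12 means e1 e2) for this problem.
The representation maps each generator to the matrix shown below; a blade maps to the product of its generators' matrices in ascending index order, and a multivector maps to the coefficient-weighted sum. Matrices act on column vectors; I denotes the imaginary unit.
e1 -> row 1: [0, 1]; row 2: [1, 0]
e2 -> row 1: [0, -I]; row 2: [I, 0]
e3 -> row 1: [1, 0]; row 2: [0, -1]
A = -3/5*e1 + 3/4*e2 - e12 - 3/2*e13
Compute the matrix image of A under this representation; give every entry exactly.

Bivector images (products of the table entries): rho(e12) = rho(e1)rho(e2) = row 1: [I, 0]; row 2: [0, -I]; rho(e13) = rho(e1)rho(e3) = row 1: [0, -1]; row 2: [1, 0].
M = (-3/5)*rho(e1) + (3/4)*rho(e2) + (-1)*rho(e12) + (-3/2)*rho(e13), summed entrywise:
Answer: row 1: [-I, 9/10 - 3*I/4]; row 2: [-21/10 + 3*I/4, I]


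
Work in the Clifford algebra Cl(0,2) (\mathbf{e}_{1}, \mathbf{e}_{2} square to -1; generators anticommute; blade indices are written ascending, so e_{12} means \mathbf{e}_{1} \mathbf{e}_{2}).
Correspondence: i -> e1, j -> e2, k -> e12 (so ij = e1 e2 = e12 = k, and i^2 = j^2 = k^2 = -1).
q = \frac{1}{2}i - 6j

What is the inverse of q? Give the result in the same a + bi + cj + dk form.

In blades: q = \frac{1}{2} e_{1} - 6 e_{2}.
With qbar = -\frac{1}{2} e_{1} + 6 e_{2} (scalar fixed, mapped units negated), q qbar = \frac{145}{4} (the sum of squared coefficients), so q^-1 = qbar / (\frac{145}{4}) = -\frac{2}{145} e_{1} + \frac{24}{145} e_{2}; translating back:
Answer: -\frac{2}{145}i + \frac{24}{145}j


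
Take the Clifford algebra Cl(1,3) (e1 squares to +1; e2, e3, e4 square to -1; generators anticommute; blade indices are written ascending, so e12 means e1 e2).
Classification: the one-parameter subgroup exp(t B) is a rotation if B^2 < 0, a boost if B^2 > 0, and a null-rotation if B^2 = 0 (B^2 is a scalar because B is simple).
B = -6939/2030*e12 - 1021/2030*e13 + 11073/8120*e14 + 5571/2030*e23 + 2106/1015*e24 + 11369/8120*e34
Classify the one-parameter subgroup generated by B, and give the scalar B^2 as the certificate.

B^2 term by term: the squares give (-6939/2030)^2*(e12)^2 + (-1021/2030)^2*(e13)^2 + (11073/8120)^2*(e14)^2 + (5571/2030)^2*(e23)^2 + (2106/1015)^2*(e24)^2 + (11369/8120)^2*(e34)^2 = 48149721/4120900*(+1) + 1042441/4120900*(+1) + 122611329/65934400*(+1) + 31036041/4120900*(-1) + 4435236/1030225*(-1) + 129254161/65934400*(-1) = 0 (each basis 2-blade squares to minus the product of its generators' squares); cross terms between blades sharing an index anticommute and cancel; the commuting (index-disjoint) pairs give grade-4 terms 2*c*c'*(blade product), which cancel blade by blade — e1234: -78889491/8241800 + 2150226/1030225 + 61687683/8241800 = 0 — confirming B is simple. So B^2 = 0.
Answer: null-rotation, certificate B^2 = 0. B^2 = 0 is basis-independent, so its sign is the whole story.
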